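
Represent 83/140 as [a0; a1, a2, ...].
[0; 1, 1, 2, 5, 5]

Euclidean algorithm steps:
83 = 0 × 140 + 83
140 = 1 × 83 + 57
83 = 1 × 57 + 26
57 = 2 × 26 + 5
26 = 5 × 5 + 1
5 = 5 × 1 + 0
Continued fraction: [0; 1, 1, 2, 5, 5]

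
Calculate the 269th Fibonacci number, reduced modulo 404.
141

Matrix identity: Q^n = [[F_(n+1), F_n], [F_n, F_(n-1)]] with Q = [[1,1],[1,0]].
n = 269 = 100001101₂. Square-and-multiply, entries mod 404:
Q^1 = [[1,1],[1,0]]
Q^2 = (Q^1)² = [[2,1],[1,1]]
Q^4 = (Q^2)² = [[5,3],[3,2]]
Q^8 = (Q^4)² = [[34,21],[21,13]]
Q^16 = (Q^8)² = [[385,179],[179,206]]
Q^33 = (Q^16)²·Q = [[23,82],[82,345]]
Q^67 = (Q^33)²·Q = [[261,385],[385,280]]
Q^134 = (Q^67)² = [[206,225],[225,385]]
Q^269 = (Q^134)²·Q = [[200,141],[141,59]]
F_269 mod 404 = Q^269[0][1] = 141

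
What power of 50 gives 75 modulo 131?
108

Baby-step giant-step with step n = ⌈√131⌉ = 12.
Baby steps 50^j mod 131 (j:value) for j=0..11: 0:1, 1:50, 2:11, 3:26, 4:121, 5:24, 6:21, 7:2, 8:100, 9:22, 10:52, 11:111.
Giant-step multiplier: 50^(-12) ≡ 50^(130-12) = 50^118 ≡ 101 (mod 131).
Giant steps γ_i = 75·101^i mod 131: γ_0=75, γ_1=108, γ_2=35, γ_3=129, γ_4=60, γ_5=34, γ_6=28, γ_7=77, γ_8=48, γ_9=1 (in table at j=0).
x = i·n + j = 9·12 + 0 = 108.
Check: 50^108 ≡ 75 (mod 131).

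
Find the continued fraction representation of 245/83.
[2; 1, 19, 1, 3]

Euclidean algorithm steps:
245 = 2 × 83 + 79
83 = 1 × 79 + 4
79 = 19 × 4 + 3
4 = 1 × 3 + 1
3 = 3 × 1 + 0
Continued fraction: [2; 1, 19, 1, 3]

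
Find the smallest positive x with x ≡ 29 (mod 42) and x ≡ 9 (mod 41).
911

Using Chinese Remainder Theorem:
M = 42 × 41 = 1722
M1 = 41, M2 = 42
y1 = 41^(-1) mod 42 = 41
y2 = 42^(-1) mod 41 = 1
x = (29×41×41 + 9×42×1) mod 1722 = 911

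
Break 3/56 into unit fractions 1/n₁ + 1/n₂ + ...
1/19 + 1/1064

Greedy algorithm:
3/56: ceiling(56/3) = 19, use 1/19
1/1064: ceiling(1064/1) = 1064, use 1/1064
Result: 3/56 = 1/19 + 1/1064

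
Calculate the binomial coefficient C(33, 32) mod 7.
5

Using Lucas' theorem:
Write n=33 and k=32 in base 7:
n in base 7: [4, 5]
k in base 7: [4, 4]
C(33,32) mod 7 = ∏ C(n_i, k_i) mod 7
Digit binomials (mod 7): C(4,4) = 1; C(5,4) = 5
Product: 1 × 5 = 5 ≡ 5 (mod 7)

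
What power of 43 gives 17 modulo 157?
68

Baby-step giant-step with step n = ⌈√157⌉ = 13.
Baby steps 43^j mod 157 (j:value) for j=0..12: 0:1, 1:43, 2:122, 3:65, 4:126, 5:80, 6:143, 7:26, 8:19, 9:32, 10:120, 11:136, 12:39.
Giant-step multiplier: 43^(-13) ≡ 43^(156-13) = 43^143 ≡ 135 (mod 157).
Giant steps γ_i = 17·135^i mod 157: γ_0=17, γ_1=97, γ_2=64, γ_3=5, γ_4=47, γ_5=65 (in table at j=3).
x = i·n + j = 5·13 + 3 = 68.
Check: 43^68 ≡ 17 (mod 157).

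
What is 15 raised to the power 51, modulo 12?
3

Repeated squaring. Binary of 51 = 110011.
15^1 ≡ 3 (mod 12); 15^2 ≡ 9 (mod 12); 15^4 ≡ 9 (mod 12); 15^8 ≡ 9 (mod 12); 15^16 ≡ 9 (mod 12); 15^32 ≡ 9 (mod 12)
15^51 = 15^1 × 15^2 × 15^16 × 15^32 ≡ 3 (mod 12)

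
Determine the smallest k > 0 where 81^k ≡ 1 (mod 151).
25

151 is prime, so ord(81) divides φ(151) = 150.
Divisors of 150: 1, 2, 3, 5, 6, 10, 15, 25, 30, 50, 75, 150.
Repeated squaring: 81^1 ≡ 81, 81^2 ≡ 68, 81^4 ≡ 94, 81^8 ≡ 78, 81^16 ≡ 44, 81^32 ≡ 124, 81^64 ≡ 125, 81^128 ≡ 72 (mod 151).
Test 81^d mod 151 for each divisor d in increasing order:
81^1 ≡ 81
81^2 ≡ 68
81^3 = 81^2·81^1 ≡ 72
81^5 = 81^4·81^1 ≡ 64
81^6 = 81^4·81^2 ≡ 50
81^10 = 81^8·81^2 ≡ 19
81^15 = 81^8·81^4·81^2·81^1 ≡ 8
81^25 = 81^16·81^8·81^1 ≡ 1  ← first divisor giving 1
The order is 25.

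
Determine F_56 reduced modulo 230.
67

Matrix identity: Q^n = [[F_(n+1), F_n], [F_n, F_(n-1)]] with Q = [[1,1],[1,0]].
n = 56 = 111000₂. Square-and-multiply, entries mod 230:
Q^1 = [[1,1],[1,0]]
Q^3 = (Q^1)²·Q = [[3,2],[2,1]]
Q^7 = (Q^3)²·Q = [[21,13],[13,8]]
Q^14 = (Q^7)² = [[150,147],[147,3]]
Q^28 = (Q^14)² = [[179,181],[181,228]]
Q^56 = (Q^28)² = [[172,67],[67,105]]
F_56 mod 230 = Q^56[0][1] = 67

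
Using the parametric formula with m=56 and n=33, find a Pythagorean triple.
(2047, 3696, 4225)

Euclid's formula: a = m² - n², b = 2mn, c = m² + n²
m = 56, n = 33
a = 56² - 33² = 3136 - 1089 = 2047
b = 2 × 56 × 33 = 3696
c = 56² + 33² = 3136 + 1089 = 4225
Verification: 2047² + 3696² = 4190209 + 13660416 = 17850625 = 4225² ✓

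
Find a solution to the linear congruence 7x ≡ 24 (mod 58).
x ≡ 20 (mod 58)

gcd(7, 58) = 1, which divides 24, so solutions exist.
Find 7^(-1) mod 58 by the extended Euclidean algorithm:
58 = 8 × 7 + 2  ⟹  2 = (1)·58 + (-8)·7
7 = 3 × 2 + 1  ⟹  1 = (-3)·58 + (25)·7
So (25)·7 ≡ 1 (mod 58), i.e. 7^(-1) ≡ 25 (mod 58).
x ≡ 25 × 24 = 600 ≡ 20 (mod 58).
Check: 7 × 20 = 140 ≡ 24 (mod 58).
Unique solution: x ≡ 20 (mod 58)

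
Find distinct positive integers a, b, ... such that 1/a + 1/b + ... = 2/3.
1/2 + 1/6

Greedy algorithm:
2/3: ceiling(3/2) = 2, use 1/2
1/6: ceiling(6/1) = 6, use 1/6
Result: 2/3 = 1/2 + 1/6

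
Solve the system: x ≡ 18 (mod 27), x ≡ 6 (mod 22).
72

Using Chinese Remainder Theorem:
M = 27 × 22 = 594
M1 = 22, M2 = 27
y1 = 22^(-1) mod 27 = 16
y2 = 27^(-1) mod 22 = 9
x = (18×22×16 + 6×27×9) mod 594 = 72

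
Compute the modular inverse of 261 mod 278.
49

gcd(261, 278) = 1, so the inverse exists.
Extended Euclidean algorithm on (278, 261):
278 = 1 × 261 + 17  ⟹  17 = (1)·278 + (-1)·261
261 = 15 × 17 + 6  ⟹  6 = (-15)·278 + (16)·261
17 = 2 × 6 + 5  ⟹  5 = (31)·278 + (-33)·261
6 = 1 × 5 + 1  ⟹  1 = (-46)·278 + (49)·261
So (49)·261 ≡ 1 (mod 278), i.e. 261^(-1) ≡ 49 (mod 278).
Check: 261 × 49 = 12789 ≡ 1 (mod 278)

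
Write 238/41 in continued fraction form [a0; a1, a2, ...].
[5; 1, 4, 8]

Euclidean algorithm steps:
238 = 5 × 41 + 33
41 = 1 × 33 + 8
33 = 4 × 8 + 1
8 = 8 × 1 + 0
Continued fraction: [5; 1, 4, 8]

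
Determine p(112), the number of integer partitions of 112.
761002156

p(n) counts ways to write n as a sum of positive integers (order ignored).
Euler's pentagonal recurrence: p(k) = p(k-1) + p(k-2) - p(k-5) - p(k-7) + p(k-12) + p(k-15) - ... (offsets j(3j∓1)/2, signs ++--, p(0)=1, p(<0)=0).
DP table for k = 0..111: p(0)=1, p(1)=1, p(2)=2, p(3)=3, p(4)=5, p(5)=7, p(6)=11, p(7)=15, p(8)=22, p(9)=30, p(10)=42, p(11)=56, p(12)=77, p(13)=101, p(14)=135, p(15)=176, p(16)=231, p(17)=297, p(18)=385, p(19)=490, p(20)=627, p(21)=792, p(22)=1002, p(23)=1255, p(24)=1575, p(25)=1958, p(26)=2436, p(27)=3010, p(28)=3718, p(29)=4565, p(30)=5604, p(31)=6842, p(32)=8349, p(33)=10143, p(34)=12310, p(35)=14883, p(36)=17977, p(37)=21637, p(38)=26015, p(39)=31185, p(40)=37338, p(41)=44583, p(42)=53174, p(43)=63261, p(44)=75175, p(45)=89134, p(46)=105558, p(47)=124754, p(48)=147273, p(49)=173525, p(50)=204226, p(51)=239943, p(52)=281589, p(53)=329931, p(54)=386155, p(55)=451276, p(56)=526823, p(57)=614154, p(58)=715220, p(59)=831820, p(60)=966467, p(61)=1121505, p(62)=1300156, p(63)=1505499, p(64)=1741630, p(65)=2012558, p(66)=2323520, p(67)=2679689, p(68)=3087735, p(69)=3554345, p(70)=4087968, p(71)=4697205, p(72)=5392783, p(73)=6185689, p(74)=7089500, p(75)=8118264, p(76)=9289091, p(77)=10619863, p(78)=12132164, p(79)=13848650, p(80)=15796476, p(81)=18004327, p(82)=20506255, p(83)=23338469, p(84)=26543660, p(85)=30167357, p(86)=34262962, p(87)=38887673, p(88)=44108109, p(89)=49995925, p(90)=56634173, p(91)=64112359, p(92)=72533807, p(93)=82010177, p(94)=92669720, p(95)=104651419, p(96)=118114304, p(97)=133230930, p(98)=150198136, p(99)=169229875, p(100)=190569292, p(101)=214481126, p(102)=241265379, p(103)=271248950, p(104)=304801365, p(105)=342325709, p(106)=384276336, p(107)=431149389, p(108)=483502844, p(109)=541946240, p(110)=607163746, p(111)=679903203.
Final step: p(112) = p(111) + p(110) - p(107) - p(105) + p(100) + p(97) - p(90) - p(86) + p(77) + p(72) - p(61) - p(55) + p(42) + p(35) - p(20) - p(12)
= 679903203 + 607163746 - 431149389 - 342325709 + 190569292 + 133230930 - 56634173 - 34262962 + 10619863 + 5392783 - 1121505 - 451276 + 53174 + 14883 - 627 - 77
= 761002156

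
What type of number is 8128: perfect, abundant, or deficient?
perfect

Proper divisors of 8128: sum = 1 + 2 + 4 + 8 + 16 + 32 + 64 + 127 + 254 + 508 + 1016 + 2032 + 4064 = 8128
Since 8128 = 8128, 8128 is perfect.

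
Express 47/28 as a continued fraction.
[1; 1, 2, 9]

Euclidean algorithm steps:
47 = 1 × 28 + 19
28 = 1 × 19 + 9
19 = 2 × 9 + 1
9 = 9 × 1 + 0
Continued fraction: [1; 1, 2, 9]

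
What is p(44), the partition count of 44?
75175

p(n) counts ways to write n as a sum of positive integers (order ignored).
Euler's pentagonal recurrence: p(k) = p(k-1) + p(k-2) - p(k-5) - p(k-7) + p(k-12) + p(k-15) - ... (offsets j(3j∓1)/2, signs ++--, p(0)=1, p(<0)=0).
DP table for k = 0..43: p(0)=1, p(1)=1, p(2)=2, p(3)=3, p(4)=5, p(5)=7, p(6)=11, p(7)=15, p(8)=22, p(9)=30, p(10)=42, p(11)=56, p(12)=77, p(13)=101, p(14)=135, p(15)=176, p(16)=231, p(17)=297, p(18)=385, p(19)=490, p(20)=627, p(21)=792, p(22)=1002, p(23)=1255, p(24)=1575, p(25)=1958, p(26)=2436, p(27)=3010, p(28)=3718, p(29)=4565, p(30)=5604, p(31)=6842, p(32)=8349, p(33)=10143, p(34)=12310, p(35)=14883, p(36)=17977, p(37)=21637, p(38)=26015, p(39)=31185, p(40)=37338, p(41)=44583, p(42)=53174, p(43)=63261.
Final step: p(44) = p(43) + p(42) - p(39) - p(37) + p(32) + p(29) - p(22) - p(18) + p(9) + p(4)
= 63261 + 53174 - 31185 - 21637 + 8349 + 4565 - 1002 - 385 + 30 + 5
= 75175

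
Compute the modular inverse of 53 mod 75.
17

gcd(53, 75) = 1, so the inverse exists.
Extended Euclidean algorithm on (75, 53):
75 = 1 × 53 + 22  ⟹  22 = (1)·75 + (-1)·53
53 = 2 × 22 + 9  ⟹  9 = (-2)·75 + (3)·53
22 = 2 × 9 + 4  ⟹  4 = (5)·75 + (-7)·53
9 = 2 × 4 + 1  ⟹  1 = (-12)·75 + (17)·53
So (17)·53 ≡ 1 (mod 75), i.e. 53^(-1) ≡ 17 (mod 75).
Check: 53 × 17 = 901 ≡ 1 (mod 75)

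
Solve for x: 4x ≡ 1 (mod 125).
94

gcd(4, 125) = 1, so the inverse exists.
Extended Euclidean algorithm on (125, 4):
125 = 31 × 4 + 1  ⟹  1 = (1)·125 + (-31)·4
So (-31)·4 ≡ 1 (mod 125), i.e. 4^(-1) ≡ -31 ≡ 94 (mod 125).
Check: 4 × 94 = 376 ≡ 1 (mod 125)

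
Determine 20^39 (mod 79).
1

Repeated squaring. Binary of 39 = 100111.
20^1 ≡ 20 (mod 79); 20^2 ≡ 5 (mod 79); 20^4 ≡ 25 (mod 79); 20^8 ≡ 72 (mod 79); 20^16 ≡ 49 (mod 79); 20^32 ≡ 31 (mod 79)
20^39 = 20^1 × 20^2 × 20^4 × 20^32 ≡ 1 (mod 79)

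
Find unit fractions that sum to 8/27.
1/4 + 1/22 + 1/1188

Greedy algorithm:
8/27: ceiling(27/8) = 4, use 1/4
5/108: ceiling(108/5) = 22, use 1/22
1/1188: ceiling(1188/1) = 1188, use 1/1188
Result: 8/27 = 1/4 + 1/22 + 1/1188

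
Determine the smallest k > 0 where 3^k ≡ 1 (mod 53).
52

53 is prime, so ord(3) divides φ(53) = 52.
Divisors of 52: 1, 2, 4, 13, 26, 52.
Repeated squaring: 3^1 ≡ 3, 3^2 ≡ 9, 3^4 ≡ 28, 3^8 ≡ 42, 3^16 ≡ 15, 3^32 ≡ 13 (mod 53).
Test 3^d mod 53 for each divisor d in increasing order:
3^1 ≡ 3
3^2 ≡ 9
3^4 ≡ 28
3^13 = 3^8·3^4·3^1 ≡ 30
3^26 = 3^16·3^8·3^2 ≡ 52
3^52 = 3^32·3^16·3^4 ≡ 1  ← first divisor giving 1
The order is 52.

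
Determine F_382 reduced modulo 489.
83

Matrix identity: Q^n = [[F_(n+1), F_n], [F_n, F_(n-1)]] with Q = [[1,1],[1,0]].
n = 382 = 101111110₂. Square-and-multiply, entries mod 489:
Q^1 = [[1,1],[1,0]]
Q^2 = (Q^1)² = [[2,1],[1,1]]
Q^5 = (Q^2)²·Q = [[8,5],[5,3]]
Q^11 = (Q^5)²·Q = [[144,89],[89,55]]
Q^23 = (Q^11)²·Q = [[402,295],[295,107]]
Q^47 = (Q^23)²·Q = [[249,217],[217,32]]
Q^95 = (Q^47)²·Q = [[384,43],[43,341]]
Q^191 = (Q^95)²·Q = [[39,160],[160,368]]
Q^382 = (Q^191)² = [[226,83],[83,143]]
F_382 mod 489 = Q^382[0][1] = 83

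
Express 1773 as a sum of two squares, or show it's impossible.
3² + 42² (a=3, b=42)

Factorization: 1773 = 3^2 × 197
By Fermat: n is sum of two squares iff every prime p ≡ 3 (mod 4) appears to even power.
All primes ≡ 3 (mod 4) appear to even power.
Search a = 0, 1, 2, … for 1773 - a² a perfect square: first hit at a = 3: 1773 - 9 = 1764 = 42².
1773 = 3² + 42² = 9 + 1764 ✓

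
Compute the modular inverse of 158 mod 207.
38

gcd(158, 207) = 1, so the inverse exists.
Extended Euclidean algorithm on (207, 158):
207 = 1 × 158 + 49  ⟹  49 = (1)·207 + (-1)·158
158 = 3 × 49 + 11  ⟹  11 = (-3)·207 + (4)·158
49 = 4 × 11 + 5  ⟹  5 = (13)·207 + (-17)·158
11 = 2 × 5 + 1  ⟹  1 = (-29)·207 + (38)·158
So (38)·158 ≡ 1 (mod 207), i.e. 158^(-1) ≡ 38 (mod 207).
Check: 158 × 38 = 6004 ≡ 1 (mod 207)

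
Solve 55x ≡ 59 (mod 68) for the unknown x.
x ≡ 53 (mod 68)

gcd(55, 68) = 1, which divides 59, so solutions exist.
Find 55^(-1) mod 68 by the extended Euclidean algorithm:
68 = 1 × 55 + 13  ⟹  13 = (1)·68 + (-1)·55
55 = 4 × 13 + 3  ⟹  3 = (-4)·68 + (5)·55
13 = 4 × 3 + 1  ⟹  1 = (17)·68 + (-21)·55
So (-21)·55 ≡ 1 (mod 68), i.e. 55^(-1) ≡ -21 ≡ 47 (mod 68).
x ≡ 47 × 59 = 2773 ≡ 53 (mod 68).
Check: 55 × 53 = 2915 ≡ 59 (mod 68).
Unique solution: x ≡ 53 (mod 68)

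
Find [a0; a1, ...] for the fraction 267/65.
[4; 9, 3, 2]

Euclidean algorithm steps:
267 = 4 × 65 + 7
65 = 9 × 7 + 2
7 = 3 × 2 + 1
2 = 2 × 1 + 0
Continued fraction: [4; 9, 3, 2]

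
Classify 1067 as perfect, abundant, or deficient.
deficient

Proper divisors of 1067: sum = 1 + 11 + 97 = 109
Since 109 < 1067, 1067 is deficient.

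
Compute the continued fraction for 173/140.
[1; 4, 4, 8]

Euclidean algorithm steps:
173 = 1 × 140 + 33
140 = 4 × 33 + 8
33 = 4 × 8 + 1
8 = 8 × 1 + 0
Continued fraction: [1; 4, 4, 8]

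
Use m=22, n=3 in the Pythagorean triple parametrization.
(475, 132, 493)

Euclid's formula: a = m² - n², b = 2mn, c = m² + n²
m = 22, n = 3
a = 22² - 3² = 484 - 9 = 475
b = 2 × 22 × 3 = 132
c = 22² + 3² = 484 + 9 = 493
Verification: 475² + 132² = 225625 + 17424 = 243049 = 493² ✓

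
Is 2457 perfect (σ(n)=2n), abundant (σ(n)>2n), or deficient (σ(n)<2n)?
deficient

Proper divisors of 2457: sum = 1 + 3 + 7 + 9 + 13 + 21 + 27 + 39 + 63 + 91 + 117 + 189 + 273 + 351 + 819 = 2023
Since 2023 < 2457, 2457 is deficient.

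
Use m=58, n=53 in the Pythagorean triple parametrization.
(555, 6148, 6173)

Euclid's formula: a = m² - n², b = 2mn, c = m² + n²
m = 58, n = 53
a = 58² - 53² = 3364 - 2809 = 555
b = 2 × 58 × 53 = 6148
c = 58² + 53² = 3364 + 2809 = 6173
Verification: 555² + 6148² = 308025 + 37797904 = 38105929 = 6173² ✓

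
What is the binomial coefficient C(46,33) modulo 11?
4

Using Lucas' theorem:
Write n=46 and k=33 in base 11:
n in base 11: [4, 2]
k in base 11: [3, 0]
C(46,33) mod 11 = ∏ C(n_i, k_i) mod 11
Digit binomials (mod 11): C(4,3) = 4; C(2,0) = 1
Product: 4 × 1 = 4 ≡ 4 (mod 11)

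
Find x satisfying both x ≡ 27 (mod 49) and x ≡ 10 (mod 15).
370

Using Chinese Remainder Theorem:
M = 49 × 15 = 735
M1 = 15, M2 = 49
y1 = 15^(-1) mod 49 = 36
y2 = 49^(-1) mod 15 = 4
x = (27×15×36 + 10×49×4) mod 735 = 370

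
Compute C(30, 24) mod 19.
6

Using Lucas' theorem:
Write n=30 and k=24 in base 19:
n in base 19: [1, 11]
k in base 19: [1, 5]
C(30,24) mod 19 = ∏ C(n_i, k_i) mod 19
Digit binomials (mod 19): C(1,1) = 1; C(11,5) = 462 ≡ 6
Product: 1 × 6 = 6 ≡ 6 (mod 19)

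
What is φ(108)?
36

108 = 2^2 × 3^3
φ(n) = n × ∏(1 - 1/p) for each prime p dividing n
φ(108) = 108 × (1 - 1/2) × (1 - 1/3) = 36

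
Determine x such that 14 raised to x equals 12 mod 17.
5

Baby-step giant-step with step n = ⌈√17⌉ = 5.
Baby steps 14^j mod 17 (j:value) for j=0..4: 0:1, 1:14, 2:9, 3:7, 4:13.
Giant-step multiplier: 14^(-5) ≡ 14^(16-5) = 14^11 ≡ 10 (mod 17).
Giant steps γ_i = 12·10^i mod 17: γ_0=12, γ_1=1 (in table at j=0).
x = i·n + j = 1·5 + 0 = 5.
Check: 14^5 ≡ 12 (mod 17).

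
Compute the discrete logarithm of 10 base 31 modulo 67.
20

Baby-step giant-step with step n = ⌈√67⌉ = 9.
Baby steps 31^j mod 67 (j:value) for j=0..8: 0:1, 1:31, 2:23, 3:43, 4:60, 5:51, 6:40, 7:34, 8:49.
Giant-step multiplier: 31^(-9) ≡ 31^(66-9) = 31^57 ≡ 3 (mod 67).
Giant steps γ_i = 10·3^i mod 67: γ_0=10, γ_1=30, γ_2=23 (in table at j=2).
x = i·n + j = 2·9 + 2 = 20.
Check: 31^20 ≡ 10 (mod 67).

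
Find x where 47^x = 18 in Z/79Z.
12

Baby-step giant-step with step n = ⌈√79⌉ = 9.
Baby steps 47^j mod 79 (j:value) for j=0..8: 0:1, 1:47, 2:76, 3:17, 4:9, 5:28, 6:52, 7:74, 8:2.
Giant-step multiplier: 47^(-9) ≡ 47^(78-9) = 47^69 ≡ 58 (mod 79).
Giant steps γ_i = 18·58^i mod 79: γ_0=18, γ_1=17 (in table at j=3).
x = i·n + j = 1·9 + 3 = 12.
Check: 47^12 ≡ 18 (mod 79).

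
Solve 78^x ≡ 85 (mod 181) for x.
131

Baby-step giant-step with step n = ⌈√181⌉ = 14.
Baby steps 78^j mod 181 (j:value) for j=0..13: 0:1, 1:78, 2:111, 3:151, 4:13, 5:109, 6:176, 7:153, 8:169, 9:150, 10:116, 11:179, 12:25, 13:140.
Giant-step multiplier: 78^(-14) ≡ 78^(180-14) = 78^166 ≡ 178 (mod 181).
Giant steps γ_i = 85·178^i mod 181: γ_0=85, γ_1=107, γ_2=41, γ_3=58, γ_4=7, γ_5=160, γ_6=63, γ_7=173, γ_8=24, γ_9=109 (in table at j=5).
x = i·n + j = 9·14 + 5 = 131.
Check: 78^131 ≡ 85 (mod 181).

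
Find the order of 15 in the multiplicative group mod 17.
8

17 is prime, so ord(15) divides φ(17) = 16.
Divisors of 16: 1, 2, 4, 8, 16.
Repeated squaring: 15^1 ≡ 15, 15^2 ≡ 4, 15^4 ≡ 16, 15^8 ≡ 1, 15^16 ≡ 1 (mod 17).
Test 15^d mod 17 for each divisor d in increasing order:
15^1 ≡ 15
15^2 ≡ 4
15^4 ≡ 16
15^8 ≡ 1  ← first divisor giving 1
The order is 8.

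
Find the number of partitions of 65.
2012558

p(n) counts ways to write n as a sum of positive integers (order ignored).
Euler's pentagonal recurrence: p(k) = p(k-1) + p(k-2) - p(k-5) - p(k-7) + p(k-12) + p(k-15) - ... (offsets j(3j∓1)/2, signs ++--, p(0)=1, p(<0)=0).
DP table for k = 0..64: p(0)=1, p(1)=1, p(2)=2, p(3)=3, p(4)=5, p(5)=7, p(6)=11, p(7)=15, p(8)=22, p(9)=30, p(10)=42, p(11)=56, p(12)=77, p(13)=101, p(14)=135, p(15)=176, p(16)=231, p(17)=297, p(18)=385, p(19)=490, p(20)=627, p(21)=792, p(22)=1002, p(23)=1255, p(24)=1575, p(25)=1958, p(26)=2436, p(27)=3010, p(28)=3718, p(29)=4565, p(30)=5604, p(31)=6842, p(32)=8349, p(33)=10143, p(34)=12310, p(35)=14883, p(36)=17977, p(37)=21637, p(38)=26015, p(39)=31185, p(40)=37338, p(41)=44583, p(42)=53174, p(43)=63261, p(44)=75175, p(45)=89134, p(46)=105558, p(47)=124754, p(48)=147273, p(49)=173525, p(50)=204226, p(51)=239943, p(52)=281589, p(53)=329931, p(54)=386155, p(55)=451276, p(56)=526823, p(57)=614154, p(58)=715220, p(59)=831820, p(60)=966467, p(61)=1121505, p(62)=1300156, p(63)=1505499, p(64)=1741630.
Final step: p(65) = p(64) + p(63) - p(60) - p(58) + p(53) + p(50) - p(43) - p(39) + p(30) + p(25) - p(14) - p(8)
= 1741630 + 1505499 - 966467 - 715220 + 329931 + 204226 - 63261 - 31185 + 5604 + 1958 - 135 - 22
= 2012558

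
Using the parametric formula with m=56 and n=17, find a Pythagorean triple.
(2847, 1904, 3425)

Euclid's formula: a = m² - n², b = 2mn, c = m² + n²
m = 56, n = 17
a = 56² - 17² = 3136 - 289 = 2847
b = 2 × 56 × 17 = 1904
c = 56² + 17² = 3136 + 289 = 3425
Verification: 2847² + 1904² = 8105409 + 3625216 = 11730625 = 3425² ✓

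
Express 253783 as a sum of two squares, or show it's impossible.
Not possible

Factorization: 253783 = 19^3 × 37
By Fermat: n is sum of two squares iff every prime p ≡ 3 (mod 4) appears to even power.
Prime(s) ≡ 3 (mod 4) with odd exponent: [(19, 3)]
Therefore 253783 cannot be expressed as a² + b².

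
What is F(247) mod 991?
523

Matrix identity: Q^n = [[F_(n+1), F_n], [F_n, F_(n-1)]] with Q = [[1,1],[1,0]].
n = 247 = 11110111₂. Square-and-multiply, entries mod 991:
Q^1 = [[1,1],[1,0]]
Q^3 = (Q^1)²·Q = [[3,2],[2,1]]
Q^7 = (Q^3)²·Q = [[21,13],[13,8]]
Q^15 = (Q^7)²·Q = [[987,610],[610,377]]
Q^30 = (Q^15)² = [[491,591],[591,891]]
Q^61 = (Q^30)²·Q = [[895,717],[717,178]]
Q^123 = (Q^61)²·Q = [[382,57],[57,325]]
Q^247 = (Q^123)²·Q = [[191,523],[523,659]]
F_247 mod 991 = Q^247[0][1] = 523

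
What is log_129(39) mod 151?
148

Baby-step giant-step with step n = ⌈√151⌉ = 13.
Baby steps 129^j mod 151 (j:value) for j=0..12: 0:1, 1:129, 2:31, 3:73, 4:55, 5:149, 6:44, 7:89, 8:5, 9:41, 10:4, 11:63, 12:124.
Giant-step multiplier: 129^(-13) ≡ 129^(150-13) = 129^137 ≡ 15 (mod 151).
Giant steps γ_i = 39·15^i mod 151: γ_0=39, γ_1=132, γ_2=17, γ_3=104, γ_4=50, γ_5=146, γ_6=76, γ_7=83, γ_8=37, γ_9=102, γ_10=20, γ_11=149 (in table at j=5).
x = i·n + j = 11·13 + 5 = 148.
Check: 129^148 ≡ 39 (mod 151).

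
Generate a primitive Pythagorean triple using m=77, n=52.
(3225, 8008, 8633)

Euclid's formula: a = m² - n², b = 2mn, c = m² + n²
m = 77, n = 52
a = 77² - 52² = 5929 - 2704 = 3225
b = 2 × 77 × 52 = 8008
c = 77² + 52² = 5929 + 2704 = 8633
Verification: 3225² + 8008² = 10400625 + 64128064 = 74528689 = 8633² ✓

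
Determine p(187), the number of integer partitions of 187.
1280011042268

p(n) counts ways to write n as a sum of positive integers (order ignored).
Euler's pentagonal recurrence: p(k) = p(k-1) + p(k-2) - p(k-5) - p(k-7) + p(k-12) + p(k-15) - ... (offsets j(3j∓1)/2, signs ++--, p(0)=1, p(<0)=0).
DP table for k = 0..186: p(0)=1, p(1)=1, p(2)=2, p(3)=3, p(4)=5, p(5)=7, p(6)=11, p(7)=15, p(8)=22, p(9)=30, p(10)=42, p(11)=56, p(12)=77, p(13)=101, p(14)=135, p(15)=176, p(16)=231, p(17)=297, p(18)=385, p(19)=490, p(20)=627, p(21)=792, p(22)=1002, p(23)=1255, p(24)=1575, p(25)=1958, p(26)=2436, p(27)=3010, p(28)=3718, p(29)=4565, p(30)=5604, p(31)=6842, p(32)=8349, p(33)=10143, p(34)=12310, p(35)=14883, p(36)=17977, p(37)=21637, p(38)=26015, p(39)=31185, p(40)=37338, p(41)=44583, p(42)=53174, p(43)=63261, p(44)=75175, p(45)=89134, p(46)=105558, p(47)=124754, p(48)=147273, p(49)=173525, p(50)=204226, p(51)=239943, p(52)=281589, p(53)=329931, p(54)=386155, p(55)=451276, p(56)=526823, p(57)=614154, p(58)=715220, p(59)=831820, p(60)=966467, p(61)=1121505, p(62)=1300156, p(63)=1505499, p(64)=1741630, p(65)=2012558, p(66)=2323520, p(67)=2679689, p(68)=3087735, p(69)=3554345, p(70)=4087968, p(71)=4697205, p(72)=5392783, p(73)=6185689, p(74)=7089500, p(75)=8118264, p(76)=9289091, p(77)=10619863, p(78)=12132164, p(79)=13848650, p(80)=15796476, p(81)=18004327, p(82)=20506255, p(83)=23338469, p(84)=26543660, p(85)=30167357, p(86)=34262962, p(87)=38887673, p(88)=44108109, p(89)=49995925, p(90)=56634173, p(91)=64112359, p(92)=72533807, p(93)=82010177, p(94)=92669720, p(95)=104651419, p(96)=118114304, p(97)=133230930, p(98)=150198136, p(99)=169229875, p(100)=190569292, p(101)=214481126, p(102)=241265379, p(103)=271248950, p(104)=304801365, p(105)=342325709, p(106)=384276336, p(107)=431149389, p(108)=483502844, p(109)=541946240, p(110)=607163746, p(111)=679903203, p(112)=761002156, p(113)=851376628, p(114)=952050665, p(115)=1064144451, p(116)=1188908248, p(117)=1327710076, p(118)=1482074143, p(119)=1653668665, p(120)=1844349560, p(121)=2056148051, p(122)=2291320912, p(123)=2552338241, p(124)=2841940500, p(125)=3163127352, p(126)=3519222692, p(127)=3913864295, p(128)=4351078600, p(129)=4835271870, p(130)=5371315400, p(131)=5964539504, p(132)=6620830889, p(133)=7346629512, p(134)=8149040695, p(135)=9035836076, p(136)=10015581680, p(137)=11097645016, p(138)=12292341831, p(139)=13610949895, p(140)=15065878135, p(141)=16670689208, p(142)=18440293320, p(143)=20390982757, p(144)=22540654445, p(145)=24908858009, p(146)=27517052599, p(147)=30388671978, p(148)=33549419497, p(149)=37027355200, p(150)=40853235313, p(151)=45060624582, p(152)=49686288421, p(153)=54770336324, p(154)=60356673280, p(155)=66493182097, p(156)=73232243759, p(157)=80630964769, p(158)=88751778802, p(159)=97662728555, p(160)=107438159466, p(161)=118159068427, p(162)=129913904637, p(163)=142798995930, p(164)=156919475295, p(165)=172389800255, p(166)=189334822579, p(167)=207890420102, p(168)=228204732751, p(169)=250438925115, p(170)=274768617130, p(171)=301384802048, p(172)=330495499613, p(173)=362326859895, p(174)=397125074750, p(175)=435157697830, p(176)=476715857290, p(177)=522115831195, p(178)=571701605655, p(179)=625846753120, p(180)=684957390936, p(181)=749474411781, p(182)=819876908323, p(183)=896684817527, p(184)=980462880430, p(185)=1071823774337, p(186)=1171432692373.
Final step: p(187) = p(186) + p(185) - p(182) - p(180) + p(175) + p(172) - p(165) - p(161) + p(152) + p(147) - p(136) - p(130) + p(117) + p(110) - p(95) - p(87) + p(70) + p(61) - p(42) - p(32) + p(11) + p(0)
= 1171432692373 + 1071823774337 - 819876908323 - 684957390936 + 435157697830 + 330495499613 - 172389800255 - 118159068427 + 49686288421 + 30388671978 - 10015581680 - 5371315400 + 1327710076 + 607163746 - 104651419 - 38887673 + 4087968 + 1121505 - 53174 - 8349 + 56 + 1
= 1280011042268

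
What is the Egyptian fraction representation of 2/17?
1/9 + 1/153

Greedy algorithm:
2/17: ceiling(17/2) = 9, use 1/9
1/153: ceiling(153/1) = 153, use 1/153
Result: 2/17 = 1/9 + 1/153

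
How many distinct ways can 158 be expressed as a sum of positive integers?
88751778802

p(n) counts ways to write n as a sum of positive integers (order ignored).
Euler's pentagonal recurrence: p(k) = p(k-1) + p(k-2) - p(k-5) - p(k-7) + p(k-12) + p(k-15) - ... (offsets j(3j∓1)/2, signs ++--, p(0)=1, p(<0)=0).
DP table for k = 0..157: p(0)=1, p(1)=1, p(2)=2, p(3)=3, p(4)=5, p(5)=7, p(6)=11, p(7)=15, p(8)=22, p(9)=30, p(10)=42, p(11)=56, p(12)=77, p(13)=101, p(14)=135, p(15)=176, p(16)=231, p(17)=297, p(18)=385, p(19)=490, p(20)=627, p(21)=792, p(22)=1002, p(23)=1255, p(24)=1575, p(25)=1958, p(26)=2436, p(27)=3010, p(28)=3718, p(29)=4565, p(30)=5604, p(31)=6842, p(32)=8349, p(33)=10143, p(34)=12310, p(35)=14883, p(36)=17977, p(37)=21637, p(38)=26015, p(39)=31185, p(40)=37338, p(41)=44583, p(42)=53174, p(43)=63261, p(44)=75175, p(45)=89134, p(46)=105558, p(47)=124754, p(48)=147273, p(49)=173525, p(50)=204226, p(51)=239943, p(52)=281589, p(53)=329931, p(54)=386155, p(55)=451276, p(56)=526823, p(57)=614154, p(58)=715220, p(59)=831820, p(60)=966467, p(61)=1121505, p(62)=1300156, p(63)=1505499, p(64)=1741630, p(65)=2012558, p(66)=2323520, p(67)=2679689, p(68)=3087735, p(69)=3554345, p(70)=4087968, p(71)=4697205, p(72)=5392783, p(73)=6185689, p(74)=7089500, p(75)=8118264, p(76)=9289091, p(77)=10619863, p(78)=12132164, p(79)=13848650, p(80)=15796476, p(81)=18004327, p(82)=20506255, p(83)=23338469, p(84)=26543660, p(85)=30167357, p(86)=34262962, p(87)=38887673, p(88)=44108109, p(89)=49995925, p(90)=56634173, p(91)=64112359, p(92)=72533807, p(93)=82010177, p(94)=92669720, p(95)=104651419, p(96)=118114304, p(97)=133230930, p(98)=150198136, p(99)=169229875, p(100)=190569292, p(101)=214481126, p(102)=241265379, p(103)=271248950, p(104)=304801365, p(105)=342325709, p(106)=384276336, p(107)=431149389, p(108)=483502844, p(109)=541946240, p(110)=607163746, p(111)=679903203, p(112)=761002156, p(113)=851376628, p(114)=952050665, p(115)=1064144451, p(116)=1188908248, p(117)=1327710076, p(118)=1482074143, p(119)=1653668665, p(120)=1844349560, p(121)=2056148051, p(122)=2291320912, p(123)=2552338241, p(124)=2841940500, p(125)=3163127352, p(126)=3519222692, p(127)=3913864295, p(128)=4351078600, p(129)=4835271870, p(130)=5371315400, p(131)=5964539504, p(132)=6620830889, p(133)=7346629512, p(134)=8149040695, p(135)=9035836076, p(136)=10015581680, p(137)=11097645016, p(138)=12292341831, p(139)=13610949895, p(140)=15065878135, p(141)=16670689208, p(142)=18440293320, p(143)=20390982757, p(144)=22540654445, p(145)=24908858009, p(146)=27517052599, p(147)=30388671978, p(148)=33549419497, p(149)=37027355200, p(150)=40853235313, p(151)=45060624582, p(152)=49686288421, p(153)=54770336324, p(154)=60356673280, p(155)=66493182097, p(156)=73232243759, p(157)=80630964769.
Final step: p(158) = p(157) + p(156) - p(153) - p(151) + p(146) + p(143) - p(136) - p(132) + p(123) + p(118) - p(107) - p(101) + p(88) + p(81) - p(66) - p(58) + p(41) + p(32) - p(13) - p(3)
= 80630964769 + 73232243759 - 54770336324 - 45060624582 + 27517052599 + 20390982757 - 10015581680 - 6620830889 + 2552338241 + 1482074143 - 431149389 - 214481126 + 44108109 + 18004327 - 2323520 - 715220 + 44583 + 8349 - 101 - 3
= 88751778802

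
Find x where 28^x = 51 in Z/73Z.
27

Baby-step giant-step with step n = ⌈√73⌉ = 9.
Baby steps 28^j mod 73 (j:value) for j=0..8: 0:1, 1:28, 2:54, 3:52, 4:69, 5:34, 6:3, 7:11, 8:16.
Giant-step multiplier: 28^(-9) ≡ 28^(72-9) = 28^63 ≡ 22 (mod 73).
Giant steps γ_i = 51·22^i mod 73: γ_0=51, γ_1=27, γ_2=10, γ_3=1 (in table at j=0).
x = i·n + j = 3·9 + 0 = 27.
Check: 28^27 ≡ 51 (mod 73).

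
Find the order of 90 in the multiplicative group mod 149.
148

149 is prime, so ord(90) divides φ(149) = 148.
Divisors of 148: 1, 2, 4, 37, 74, 148.
Repeated squaring: 90^1 ≡ 90, 90^2 ≡ 54, 90^4 ≡ 85, 90^8 ≡ 73, 90^16 ≡ 114, 90^32 ≡ 33, 90^64 ≡ 46, 90^128 ≡ 30 (mod 149).
Test 90^d mod 149 for each divisor d in increasing order:
90^1 ≡ 90
90^2 ≡ 54
90^4 ≡ 85
90^37 = 90^32·90^4·90^1 ≡ 44
90^74 = 90^64·90^8·90^2 ≡ 148
90^148 = 90^128·90^16·90^4 ≡ 1  ← first divisor giving 1
The order is 148.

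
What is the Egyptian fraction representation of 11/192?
1/18 + 1/576

Greedy algorithm:
11/192: ceiling(192/11) = 18, use 1/18
1/576: ceiling(576/1) = 576, use 1/576
Result: 11/192 = 1/18 + 1/576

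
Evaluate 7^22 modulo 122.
107

Repeated squaring. Binary of 22 = 10110.
7^1 ≡ 7 (mod 122); 7^2 ≡ 49 (mod 122); 7^4 ≡ 83 (mod 122); 7^8 ≡ 57 (mod 122); 7^16 ≡ 77 (mod 122)
7^22 = 7^2 × 7^4 × 7^16 ≡ 107 (mod 122)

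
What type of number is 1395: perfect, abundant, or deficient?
deficient

Proper divisors of 1395: sum = 1 + 3 + 5 + 9 + 15 + 31 + 45 + 93 + 155 + 279 + 465 = 1101
Since 1101 < 1395, 1395 is deficient.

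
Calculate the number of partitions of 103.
271248950

p(n) counts ways to write n as a sum of positive integers (order ignored).
Euler's pentagonal recurrence: p(k) = p(k-1) + p(k-2) - p(k-5) - p(k-7) + p(k-12) + p(k-15) - ... (offsets j(3j∓1)/2, signs ++--, p(0)=1, p(<0)=0).
DP table for k = 0..102: p(0)=1, p(1)=1, p(2)=2, p(3)=3, p(4)=5, p(5)=7, p(6)=11, p(7)=15, p(8)=22, p(9)=30, p(10)=42, p(11)=56, p(12)=77, p(13)=101, p(14)=135, p(15)=176, p(16)=231, p(17)=297, p(18)=385, p(19)=490, p(20)=627, p(21)=792, p(22)=1002, p(23)=1255, p(24)=1575, p(25)=1958, p(26)=2436, p(27)=3010, p(28)=3718, p(29)=4565, p(30)=5604, p(31)=6842, p(32)=8349, p(33)=10143, p(34)=12310, p(35)=14883, p(36)=17977, p(37)=21637, p(38)=26015, p(39)=31185, p(40)=37338, p(41)=44583, p(42)=53174, p(43)=63261, p(44)=75175, p(45)=89134, p(46)=105558, p(47)=124754, p(48)=147273, p(49)=173525, p(50)=204226, p(51)=239943, p(52)=281589, p(53)=329931, p(54)=386155, p(55)=451276, p(56)=526823, p(57)=614154, p(58)=715220, p(59)=831820, p(60)=966467, p(61)=1121505, p(62)=1300156, p(63)=1505499, p(64)=1741630, p(65)=2012558, p(66)=2323520, p(67)=2679689, p(68)=3087735, p(69)=3554345, p(70)=4087968, p(71)=4697205, p(72)=5392783, p(73)=6185689, p(74)=7089500, p(75)=8118264, p(76)=9289091, p(77)=10619863, p(78)=12132164, p(79)=13848650, p(80)=15796476, p(81)=18004327, p(82)=20506255, p(83)=23338469, p(84)=26543660, p(85)=30167357, p(86)=34262962, p(87)=38887673, p(88)=44108109, p(89)=49995925, p(90)=56634173, p(91)=64112359, p(92)=72533807, p(93)=82010177, p(94)=92669720, p(95)=104651419, p(96)=118114304, p(97)=133230930, p(98)=150198136, p(99)=169229875, p(100)=190569292, p(101)=214481126, p(102)=241265379.
Final step: p(103) = p(102) + p(101) - p(98) - p(96) + p(91) + p(88) - p(81) - p(77) + p(68) + p(63) - p(52) - p(46) + p(33) + p(26) - p(11) - p(3)
= 241265379 + 214481126 - 150198136 - 118114304 + 64112359 + 44108109 - 18004327 - 10619863 + 3087735 + 1505499 - 281589 - 105558 + 10143 + 2436 - 56 - 3
= 271248950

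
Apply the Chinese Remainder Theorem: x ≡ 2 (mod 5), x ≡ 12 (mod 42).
12

Using Chinese Remainder Theorem:
M = 5 × 42 = 210
M1 = 42, M2 = 5
y1 = 42^(-1) mod 5 = 3
y2 = 5^(-1) mod 42 = 17
x = (2×42×3 + 12×5×17) mod 210 = 12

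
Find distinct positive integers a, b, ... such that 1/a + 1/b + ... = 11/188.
1/18 + 1/339 + 1/191196

Greedy algorithm:
11/188: ceiling(188/11) = 18, use 1/18
5/1692: ceiling(1692/5) = 339, use 1/339
1/191196: ceiling(191196/1) = 191196, use 1/191196
Result: 11/188 = 1/18 + 1/339 + 1/191196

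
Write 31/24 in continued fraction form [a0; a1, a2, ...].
[1; 3, 2, 3]

Euclidean algorithm steps:
31 = 1 × 24 + 7
24 = 3 × 7 + 3
7 = 2 × 3 + 1
3 = 3 × 1 + 0
Continued fraction: [1; 3, 2, 3]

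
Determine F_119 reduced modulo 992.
497

Matrix identity: Q^n = [[F_(n+1), F_n], [F_n, F_(n-1)]] with Q = [[1,1],[1,0]].
n = 119 = 1110111₂. Square-and-multiply, entries mod 992:
Q^1 = [[1,1],[1,0]]
Q^3 = (Q^1)²·Q = [[3,2],[2,1]]
Q^7 = (Q^3)²·Q = [[21,13],[13,8]]
Q^14 = (Q^7)² = [[610,377],[377,233]]
Q^29 = (Q^14)²·Q = [[744,373],[373,371]]
Q^59 = (Q^29)²·Q = [[496,249],[249,247]]
Q^119 = (Q^59)²·Q = [[0,497],[497,495]]
F_119 mod 992 = Q^119[0][1] = 497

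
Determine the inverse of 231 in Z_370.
181

gcd(231, 370) = 1, so the inverse exists.
Extended Euclidean algorithm on (370, 231):
370 = 1 × 231 + 139  ⟹  139 = (1)·370 + (-1)·231
231 = 1 × 139 + 92  ⟹  92 = (-1)·370 + (2)·231
139 = 1 × 92 + 47  ⟹  47 = (2)·370 + (-3)·231
92 = 1 × 47 + 45  ⟹  45 = (-3)·370 + (5)·231
47 = 1 × 45 + 2  ⟹  2 = (5)·370 + (-8)·231
45 = 22 × 2 + 1  ⟹  1 = (-113)·370 + (181)·231
So (181)·231 ≡ 1 (mod 370), i.e. 231^(-1) ≡ 181 (mod 370).
Check: 231 × 181 = 41811 ≡ 1 (mod 370)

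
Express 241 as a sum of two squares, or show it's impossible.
4² + 15² (a=4, b=15)

Factorization: 241 = 241
By Fermat: n is sum of two squares iff every prime p ≡ 3 (mod 4) appears to even power.
All primes ≡ 3 (mod 4) appear to even power.
Search a = 0, 1, 2, … for 241 - a² a perfect square: first hit at a = 4: 241 - 16 = 225 = 15².
241 = 4² + 15² = 16 + 225 ✓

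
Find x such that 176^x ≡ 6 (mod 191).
120

Baby-step giant-step with step n = ⌈√191⌉ = 14.
Baby steps 176^j mod 191 (j:value) for j=0..13: 0:1, 1:176, 2:34, 3:63, 4:10, 5:41, 6:149, 7:57, 8:100, 9:28, 10:153, 11:188, 12:45, 13:89.
Giant-step multiplier: 176^(-14) ≡ 176^(190-14) = 176^176 ≡ 96 (mod 191).
Giant steps γ_i = 6·96^i mod 191: γ_0=6, γ_1=3, γ_2=97, γ_3=144, γ_4=72, γ_5=36, γ_6=18, γ_7=9, γ_8=100 (in table at j=8).
x = i·n + j = 8·14 + 8 = 120.
Check: 176^120 ≡ 6 (mod 191).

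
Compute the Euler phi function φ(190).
72

190 = 2 × 5 × 19
φ(n) = n × ∏(1 - 1/p) for each prime p dividing n
φ(190) = 190 × (1 - 1/2) × (1 - 1/5) × (1 - 1/19) = 72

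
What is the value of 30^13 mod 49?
30

Repeated squaring. Binary of 13 = 1101.
30^1 ≡ 30 (mod 49); 30^2 ≡ 18 (mod 49); 30^4 ≡ 30 (mod 49); 30^8 ≡ 18 (mod 49)
30^13 = 30^1 × 30^4 × 30^8 ≡ 30 (mod 49)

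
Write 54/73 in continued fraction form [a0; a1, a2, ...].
[0; 1, 2, 1, 5, 3]

Euclidean algorithm steps:
54 = 0 × 73 + 54
73 = 1 × 54 + 19
54 = 2 × 19 + 16
19 = 1 × 16 + 3
16 = 5 × 3 + 1
3 = 3 × 1 + 0
Continued fraction: [0; 1, 2, 1, 5, 3]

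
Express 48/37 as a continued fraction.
[1; 3, 2, 1, 3]

Euclidean algorithm steps:
48 = 1 × 37 + 11
37 = 3 × 11 + 4
11 = 2 × 4 + 3
4 = 1 × 3 + 1
3 = 3 × 1 + 0
Continued fraction: [1; 3, 2, 1, 3]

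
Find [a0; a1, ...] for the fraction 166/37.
[4; 2, 18]

Euclidean algorithm steps:
166 = 4 × 37 + 18
37 = 2 × 18 + 1
18 = 18 × 1 + 0
Continued fraction: [4; 2, 18]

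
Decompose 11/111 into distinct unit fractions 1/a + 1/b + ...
1/11 + 1/123 + 1/16687

Greedy algorithm:
11/111: ceiling(111/11) = 11, use 1/11
10/1221: ceiling(1221/10) = 123, use 1/123
1/16687: ceiling(16687/1) = 16687, use 1/16687
Result: 11/111 = 1/11 + 1/123 + 1/16687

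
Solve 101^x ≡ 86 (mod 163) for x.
129

Baby-step giant-step with step n = ⌈√163⌉ = 13.
Baby steps 101^j mod 163 (j:value) for j=0..12: 0:1, 1:101, 2:95, 3:141, 4:60, 5:29, 6:158, 7:147, 8:14, 9:110, 10:26, 11:18, 12:25.
Giant-step multiplier: 101^(-13) ≡ 101^(162-13) = 101^149 ≡ 108 (mod 163).
Giant steps γ_i = 86·108^i mod 163: γ_0=86, γ_1=160, γ_2=2, γ_3=53, γ_4=19, γ_5=96, γ_6=99, γ_7=97, γ_8=44, γ_9=25 (in table at j=12).
x = i·n + j = 9·13 + 12 = 129.
Check: 101^129 ≡ 86 (mod 163).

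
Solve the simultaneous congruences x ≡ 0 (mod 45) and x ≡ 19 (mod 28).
495

Using Chinese Remainder Theorem:
M = 45 × 28 = 1260
M1 = 28, M2 = 45
y1 = 28^(-1) mod 45 = 37
y2 = 45^(-1) mod 28 = 5
x = (0×28×37 + 19×45×5) mod 1260 = 495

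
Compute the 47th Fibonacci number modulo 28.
1

Matrix identity: Q^n = [[F_(n+1), F_n], [F_n, F_(n-1)]] with Q = [[1,1],[1,0]].
n = 47 = 101111₂. Square-and-multiply, entries mod 28:
Q^1 = [[1,1],[1,0]]
Q^2 = (Q^1)² = [[2,1],[1,1]]
Q^5 = (Q^2)²·Q = [[8,5],[5,3]]
Q^11 = (Q^5)²·Q = [[4,5],[5,27]]
Q^23 = (Q^11)²·Q = [[0,13],[13,15]]
Q^47 = (Q^23)²·Q = [[0,1],[1,27]]
F_47 mod 28 = Q^47[0][1] = 1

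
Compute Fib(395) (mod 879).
728

Matrix identity: Q^n = [[F_(n+1), F_n], [F_n, F_(n-1)]] with Q = [[1,1],[1,0]].
n = 395 = 110001011₂. Square-and-multiply, entries mod 879:
Q^1 = [[1,1],[1,0]]
Q^3 = (Q^1)²·Q = [[3,2],[2,1]]
Q^6 = (Q^3)² = [[13,8],[8,5]]
Q^12 = (Q^6)² = [[233,144],[144,89]]
Q^24 = (Q^12)² = [[310,660],[660,529]]
Q^49 = (Q^24)²·Q = [[754,784],[784,849]]
Q^98 = (Q^49)² = [[38,661],[661,256]]
Q^197 = (Q^98)²·Q = [[698,623],[623,75]]
Q^395 = (Q^197)²·Q = [[615,728],[728,766]]
F_395 mod 879 = Q^395[0][1] = 728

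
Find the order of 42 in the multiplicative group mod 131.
10

131 is prime, so ord(42) divides φ(131) = 130.
Divisors of 130: 1, 2, 5, 10, 13, 26, 65, 130.
Repeated squaring: 42^1 ≡ 42, 42^2 ≡ 61, 42^4 ≡ 53, 42^8 ≡ 58, 42^16 ≡ 89, 42^32 ≡ 61, 42^64 ≡ 53, 42^128 ≡ 58 (mod 131).
Test 42^d mod 131 for each divisor d in increasing order:
42^1 ≡ 42
42^2 ≡ 61
42^5 = 42^4·42^1 ≡ 130
42^10 = 42^8·42^2 ≡ 1  ← first divisor giving 1
The order is 10.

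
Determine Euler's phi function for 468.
144

468 = 2^2 × 3^2 × 13
φ(n) = n × ∏(1 - 1/p) for each prime p dividing n
φ(468) = 468 × (1 - 1/2) × (1 - 1/3) × (1 - 1/13) = 144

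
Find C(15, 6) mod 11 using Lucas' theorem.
0

Using Lucas' theorem:
Write n=15 and k=6 in base 11:
n in base 11: [1, 4]
k in base 11: [0, 6]
C(15,6) mod 11 = ∏ C(n_i, k_i) mod 11
Digit binomials (mod 11): C(1,0) = 1; C(4,6) = 0 (k_i > n_i)
Product: 1 × 0 = 0 ≡ 0 (mod 11)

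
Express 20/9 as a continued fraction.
[2; 4, 2]

Euclidean algorithm steps:
20 = 2 × 9 + 2
9 = 4 × 2 + 1
2 = 2 × 1 + 0
Continued fraction: [2; 4, 2]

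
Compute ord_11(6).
10

11 is prime, so ord(6) divides φ(11) = 10.
Divisors of 10: 1, 2, 5, 10.
Repeated squaring: 6^1 ≡ 6, 6^2 ≡ 3, 6^4 ≡ 9, 6^8 ≡ 4 (mod 11).
Test 6^d mod 11 for each divisor d in increasing order:
6^1 ≡ 6
6^2 ≡ 3
6^5 = 6^4·6^1 ≡ 10
6^10 = 6^8·6^2 ≡ 1  ← first divisor giving 1
The order is 10.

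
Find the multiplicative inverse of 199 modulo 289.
61

gcd(199, 289) = 1, so the inverse exists.
Extended Euclidean algorithm on (289, 199):
289 = 1 × 199 + 90  ⟹  90 = (1)·289 + (-1)·199
199 = 2 × 90 + 19  ⟹  19 = (-2)·289 + (3)·199
90 = 4 × 19 + 14  ⟹  14 = (9)·289 + (-13)·199
19 = 1 × 14 + 5  ⟹  5 = (-11)·289 + (16)·199
14 = 2 × 5 + 4  ⟹  4 = (31)·289 + (-45)·199
5 = 1 × 4 + 1  ⟹  1 = (-42)·289 + (61)·199
So (61)·199 ≡ 1 (mod 289), i.e. 199^(-1) ≡ 61 (mod 289).
Check: 199 × 61 = 12139 ≡ 1 (mod 289)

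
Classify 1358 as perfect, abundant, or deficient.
deficient

Proper divisors of 1358: sum = 1 + 2 + 7 + 14 + 97 + 194 + 679 = 994
Since 994 < 1358, 1358 is deficient.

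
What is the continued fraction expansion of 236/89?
[2; 1, 1, 1, 6, 1, 3]

Euclidean algorithm steps:
236 = 2 × 89 + 58
89 = 1 × 58 + 31
58 = 1 × 31 + 27
31 = 1 × 27 + 4
27 = 6 × 4 + 3
4 = 1 × 3 + 1
3 = 3 × 1 + 0
Continued fraction: [2; 1, 1, 1, 6, 1, 3]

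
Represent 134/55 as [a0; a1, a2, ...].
[2; 2, 3, 2, 3]

Euclidean algorithm steps:
134 = 2 × 55 + 24
55 = 2 × 24 + 7
24 = 3 × 7 + 3
7 = 2 × 3 + 1
3 = 3 × 1 + 0
Continued fraction: [2; 2, 3, 2, 3]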